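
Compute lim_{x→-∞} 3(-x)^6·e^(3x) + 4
The product is a 0·∞ indeterminate form at x → -∞.
Rewrite the product as 3(-x)^6 / e^(-3x) (an ∞/∞ form) and apply L'Hôpital, or use the standard hierarchy e^(3|x|) ≫ |(-x)^6| as x → -∞.
The indeterminate product → 0, so the limit = 4.

Final answer: 4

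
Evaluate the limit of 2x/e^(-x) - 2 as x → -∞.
The quotient is an ∞/∞ indeterminate form as x → -∞.
Compare growth rates of the dominant terms (exponentials ≫ polynomials ≫ logarithms), or apply L'Hôpital's rule; the quotient → 0.
Adding the constant: 0 - 2 = -2. Limit = -2.

Final answer: -2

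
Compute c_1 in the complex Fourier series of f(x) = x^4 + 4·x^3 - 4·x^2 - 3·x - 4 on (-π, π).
Compute the real Fourier coefficients first: a_1 = 64 - 8·π^2, b_1 = -54 + 8·π^2.
Then c_1 = (a_1 − i·b_1)/2 = -4·π^2 + 32 - 4·i·π^2 + 27·i.

Final answer: -4·π^2 + 32 - 4·i·π^2 + 27·i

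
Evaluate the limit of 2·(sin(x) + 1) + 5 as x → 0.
Direct substitution at x = 0 gives 7.

Final answer: 7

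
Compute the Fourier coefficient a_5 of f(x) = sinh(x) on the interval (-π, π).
a_5 = (1/π) ∫_{-π}^{π} f(x)·cos(5x) dx.
Evaluate the integral (use parity and integration by parts as needed): a_5 = 0.

Final answer: 0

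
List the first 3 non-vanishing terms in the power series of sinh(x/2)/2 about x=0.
x^5/7680 + x^3/96 + x/4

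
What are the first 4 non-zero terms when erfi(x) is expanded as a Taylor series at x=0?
x^7/(21·√(π)) + x^5/(5·√(π)) + 2·x^3/(3·√(π)) + 2·x/√(π)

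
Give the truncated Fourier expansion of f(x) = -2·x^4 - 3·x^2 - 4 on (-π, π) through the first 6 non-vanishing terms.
(-84 + 16·π^2)·cos(x) + (3 - 4·π^2)·cos(2·x) + (4/27 + 16·π^2/9)·cos(3·x) + (-π^2 - 3/8)·cos(4·x) + (204/625 + 16·π^2/25)·cos(5·x) - 2·π^4/5 - π^2 - 4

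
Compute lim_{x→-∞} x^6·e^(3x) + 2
The product is a 0·∞ indeterminate form at x → -∞.
Rewrite the product as x^6 / e^(-3x) (an ∞/∞ form) and apply L'Hôpital, or use the standard hierarchy e^(3|x|) ≫ |x^6| as x → -∞.
The indeterminate product → 0, so the limit = 2.

Final answer: 2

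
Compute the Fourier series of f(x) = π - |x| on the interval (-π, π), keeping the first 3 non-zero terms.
4·cos(x)/π + 4·cos(3·x)/(9·π) + π/2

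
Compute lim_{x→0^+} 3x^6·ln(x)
This is a 0·∞ indeterminate form at x → 0⁺.
Rewrite the product as 3·ln(x) / x^(-6) and apply L'Hôpital, or use the standard hierarchy x^(-6) ≫ |ln x| as x → 0⁺.
The indeterminate product → 0, so the limit = 0.

Final answer: 0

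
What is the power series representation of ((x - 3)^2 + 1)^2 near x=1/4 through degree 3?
18769/256 - 1507·(x - 1/4)/16 + 379·(x - 1/4)^2/8 - 11·(x - 1/4)^3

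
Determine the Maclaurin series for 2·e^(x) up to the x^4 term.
x^4/12 + x^3/3 + x^2 + 2·x + 2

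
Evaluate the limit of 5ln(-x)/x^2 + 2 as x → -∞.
The quotient is an ∞/∞ indeterminate form as x → -∞.
Compare growth rates of the dominant terms (exponentials ≫ polynomials ≫ logarithms), or apply L'Hôpital's rule; the quotient → 0.
Adding the constant: 0 + 2 = 2. Limit = 2.

Final answer: 2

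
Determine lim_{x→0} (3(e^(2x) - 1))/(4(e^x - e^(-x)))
Both numerator and denominator → 0 as x → 0; this is a 0/0 indeterminate form.
Expand each to leading order near x = 0: numerator ~ 6·x, denominator ~ 8·x.
The limit of the ratio is 3/4.

Final answer: 3/4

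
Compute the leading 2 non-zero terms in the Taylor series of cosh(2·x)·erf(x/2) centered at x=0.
23·x^3/(12·√(π)) + x/√(π)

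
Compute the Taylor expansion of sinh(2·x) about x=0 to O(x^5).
4·x^3/3 + 2·x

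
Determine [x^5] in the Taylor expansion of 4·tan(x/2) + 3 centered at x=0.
Expand to order 5: 4·tan(x/2) + 3 = x^5/60 + x^3/6 + 2·x + 3 + O(x^6).
The coefficient of x^5 is 1/60.

Final answer: 1/60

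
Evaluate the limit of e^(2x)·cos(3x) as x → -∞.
Evaluate the dominant behaviour as x → -∞; each term tends to a finite value or vanishes.
Limit = 0.

Final answer: 0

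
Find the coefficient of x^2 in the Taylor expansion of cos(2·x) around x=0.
Expand to order 2: cos(2·x) = 1 - 2·x^2 + O(x^3).
The coefficient of x^2 is -2.

Final answer: -2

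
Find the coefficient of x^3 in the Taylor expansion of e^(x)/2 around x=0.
Expand to order 3: e^(x)/2 = x^3/12 + x^2/4 + x/2 + 1/2 + O(x^4).
The coefficient of x^3 is 1/12.

Final answer: 1/12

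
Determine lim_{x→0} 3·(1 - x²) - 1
Direct substitution at x = 0 gives 2.

Final answer: 2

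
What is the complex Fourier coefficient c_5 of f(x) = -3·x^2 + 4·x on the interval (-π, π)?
Compute the real Fourier coefficients first: a_5 = 12/25, b_5 = 8/5.
Then c_5 = (a_5 − i·b_5)/2 = 6/25 - 4·i/5.

Final answer: 6/25 - 4·i/5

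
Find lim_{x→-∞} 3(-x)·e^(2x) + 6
The product is a 0·∞ indeterminate form at x → -∞.
Rewrite the product as 3(-x) / e^(-2x) (an ∞/∞ form) and apply L'Hôpital, or use the standard hierarchy e^(2|x|) ≫ |(-x)| as x → -∞.
The indeterminate product → 0, so the limit = 6.

Final answer: 6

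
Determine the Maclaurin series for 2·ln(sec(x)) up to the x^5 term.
x^4/6 + x^2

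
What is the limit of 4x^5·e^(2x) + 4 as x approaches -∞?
The product is a 0·∞ indeterminate form at x → -∞.
Rewrite the product as 4x^5 / e^(-2x) (an ∞/∞ form) and apply L'Hôpital, or use the standard hierarchy e^(2|x|) ≫ |x^5| as x → -∞.
The indeterminate product → 0, so the limit = 4.

Final answer: 4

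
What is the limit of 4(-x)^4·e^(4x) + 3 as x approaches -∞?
The product is a 0·∞ indeterminate form at x → -∞.
Rewrite the product as 4(-x)^4 / e^(-4x) (an ∞/∞ form) and apply L'Hôpital, or use the standard hierarchy e^(4|x|) ≫ |(-x)^4| as x → -∞.
The indeterminate product → 0, so the limit = 3.

Final answer: 3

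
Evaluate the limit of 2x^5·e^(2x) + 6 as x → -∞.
The product is a 0·∞ indeterminate form at x → -∞.
Rewrite the product as 2x^5 / e^(-2x) (an ∞/∞ form) and apply L'Hôpital, or use the standard hierarchy e^(2|x|) ≫ |x^5| as x → -∞.
The indeterminate product → 0, so the limit = 6.

Final answer: 6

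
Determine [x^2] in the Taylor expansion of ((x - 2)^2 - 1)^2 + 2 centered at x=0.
Expand to order 2: ((x - 2)^2 - 1)^2 + 2 = 22·x^2 - 24·x + 11 + O(x^3).
The coefficient of x^2 is 22.

Final answer: 22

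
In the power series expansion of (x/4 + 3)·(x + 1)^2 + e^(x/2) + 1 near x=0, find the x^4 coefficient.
Expand to order 4: (x/4 + 3)·(x + 1)^2 + e^(x/2) + 1 = x^4/384 + 13·x^3/48 + 29·x^2/8 + 27·x/4 + 5 + O(x^5).
The coefficient of x^4 is 1/384.

Final answer: 1/384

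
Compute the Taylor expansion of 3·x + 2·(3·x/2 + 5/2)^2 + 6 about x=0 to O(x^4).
9·x^2/2 + 18·x + 37/2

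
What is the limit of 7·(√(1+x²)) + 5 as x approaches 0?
Direct substitution at x = 0 gives 12.

Final answer: 12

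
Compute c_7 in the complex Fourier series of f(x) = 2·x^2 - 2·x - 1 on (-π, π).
Compute the real Fourier coefficients first: a_7 = -8/49, b_7 = -4/7.
Then c_7 = (a_7 − i·b_7)/2 = -4/49 + 2·i/7.

Final answer: -4/49 + 2·i/7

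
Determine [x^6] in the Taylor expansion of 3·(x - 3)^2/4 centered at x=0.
Expand to order 6: 3·(x - 3)^2/4 = 3·x^2/4 - 9·x/2 + 27/4 + O(x^7).
The coefficient of x^6 is 0.

Final answer: 0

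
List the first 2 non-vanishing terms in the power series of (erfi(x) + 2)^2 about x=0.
8·x/√(π) + 4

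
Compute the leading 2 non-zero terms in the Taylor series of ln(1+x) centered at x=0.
-x^2/2 + x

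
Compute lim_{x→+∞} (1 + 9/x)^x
As x → +∞: this is the defining limit (1 + 9/x)^x → e^9.
Limit = e^(9).

Final answer: e^(9)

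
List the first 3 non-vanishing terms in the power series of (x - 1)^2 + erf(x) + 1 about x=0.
x^2 + x·(-2 + 2/√(π)) + 2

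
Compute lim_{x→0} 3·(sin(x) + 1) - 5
Direct substitution at x = 0 gives -2.

Final answer: -2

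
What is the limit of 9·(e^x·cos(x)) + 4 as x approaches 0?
Direct substitution at x = 0 gives 13.

Final answer: 13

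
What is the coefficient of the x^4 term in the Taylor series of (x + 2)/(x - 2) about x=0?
Expand to order 4: (x + 2)/(x - 2) = -x^4/8 - x^3/4 - x^2/2 - x - 1 + O(x^5).
The coefficient of x^4 is -1/8.

Final answer: -1/8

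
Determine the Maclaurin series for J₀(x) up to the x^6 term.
-x^6/2304 + x^4/64 - x^2/4 + 1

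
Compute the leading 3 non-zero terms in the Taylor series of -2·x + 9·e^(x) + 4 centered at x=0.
9·x^2/2 + 7·x + 13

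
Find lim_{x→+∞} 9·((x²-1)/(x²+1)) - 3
Evaluate the dominant behaviour as x → +∞; each term tends to a finite value or vanishes.
Limit = 6.

Final answer: 6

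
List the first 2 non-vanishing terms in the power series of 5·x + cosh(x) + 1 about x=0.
5·x + 2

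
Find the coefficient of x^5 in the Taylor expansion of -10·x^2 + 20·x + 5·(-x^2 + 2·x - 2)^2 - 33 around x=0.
Expand to order 5: -10·x^2 + 20·x + 5·(-x^2 + 2·x - 2)^2 - 33 = 5·x^4 - 20·x^3 + 30·x^2 - 20·x - 13 + O(x^6).
The coefficient of x^5 is 0.

Final answer: 0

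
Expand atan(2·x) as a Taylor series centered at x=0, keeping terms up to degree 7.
-128·x^7/7 + 32·x^5/5 - 8·x^3/3 + 2·x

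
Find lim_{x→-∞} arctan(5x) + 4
Evaluate the dominant behaviour as x → -∞; each term tends to a finite value or vanishes.
Limit = 4 - π/2.

Final answer: 4 - π/2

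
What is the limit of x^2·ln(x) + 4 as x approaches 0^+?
The product is a 0·∞ indeterminate form at x → 0⁺.
Rewrite the product as ln(x) / x^(-2) and apply L'Hôpital, or use the standard hierarchy x^(-2) ≫ |ln x| as x → 0⁺.
The indeterminate product → 0, so the limit = 4.

Final answer: 4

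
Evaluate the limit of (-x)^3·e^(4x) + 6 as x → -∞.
The product is a 0·∞ indeterminate form at x → -∞.
Rewrite the product as (-x)^3 / e^(-4x) (an ∞/∞ form) and apply L'Hôpital, or use the standard hierarchy e^(4|x|) ≫ |(-x)^3| as x → -∞.
The indeterminate product → 0, so the limit = 6.

Final answer: 6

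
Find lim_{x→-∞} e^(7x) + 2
Evaluate the dominant behaviour as x → -∞; each term tends to a finite value or vanishes.
Limit = 2.

Final answer: 2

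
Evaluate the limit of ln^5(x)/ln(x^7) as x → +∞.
This is an ∞/∞ indeterminate form as x → +∞.
Write ln(x^7) = 7·ln(x), reducing the quotient to ln^4(x)/7 → ∞.
Limit = ∞.

Final answer: ∞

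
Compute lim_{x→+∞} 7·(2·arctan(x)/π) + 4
Evaluate the dominant behaviour as x → +∞; each term tends to a finite value or vanishes.
Limit = 11.

Final answer: 11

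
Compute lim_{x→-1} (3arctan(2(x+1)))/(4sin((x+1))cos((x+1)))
Both numerator and denominator → 0 as x → -1; this is a 0/0 indeterminate form.
Expand each to leading order near x = -1: numerator ~ 6·(x + 1), denominator ~ 4·(x + 1).
The limit of the ratio is 3/2.

Final answer: 3/2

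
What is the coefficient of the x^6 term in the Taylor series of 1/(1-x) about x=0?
Expand to order 6: 1/(1-x) = x^6 + x^5 + x^4 + x^3 + x^2 + x + 1 + O(x^7).
The coefficient of x^6 is 1.

Final answer: 1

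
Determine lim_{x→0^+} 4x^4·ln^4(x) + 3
The product is a 0·∞ indeterminate form at x → 0⁺.
Rewrite the product as 4·ln^4(x) / x^(-4) and apply L'Hôpital, or use the standard hierarchy x^(-4) ≫ |ln x|^4 as x → 0⁺.
The indeterminate product → 0, so the limit = 3.

Final answer: 3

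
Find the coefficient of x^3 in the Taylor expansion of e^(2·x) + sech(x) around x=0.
Expand to order 3: e^(2·x) + sech(x) = 4·x^3/3 + 3·x^2/2 + 2·x + 2 + O(x^4).
The coefficient of x^3 is 4/3.

Final answer: 4/3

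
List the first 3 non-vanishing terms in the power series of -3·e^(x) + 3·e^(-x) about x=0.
-x^5/20 - x^3 - 6·x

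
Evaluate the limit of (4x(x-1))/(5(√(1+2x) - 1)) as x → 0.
Both numerator and denominator → 0 as x → 0; this is a 0/0 indeterminate form.
Expand each to leading order near x = 0: numerator ~ -4·x, denominator ~ 5·x.
The limit of the ratio is -4/5.

Final answer: -4/5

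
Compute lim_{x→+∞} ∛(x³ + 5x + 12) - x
This is an ∞ − ∞ indeterminate form.
Multiply by (A² + AB + B²)/(A² + AB + B²) where A = ∛(x³+5x + 12), B = x to use A³ − B³ = (A−B)(A²+AB+B²); the x³ terms cancel, leaving (5x + 12)/(A²+AB+B²) with denominator ~ 3x², so the limit is 0.
Limit = 0.

Final answer: 0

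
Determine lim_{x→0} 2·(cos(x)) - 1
Direct substitution at x = 0 gives 1.

Final answer: 1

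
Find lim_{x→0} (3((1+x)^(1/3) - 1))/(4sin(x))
Both numerator and denominator → 0 as x → 0; this is a 0/0 indeterminate form.
Expand each to leading order near x = 0: numerator ~ x, denominator ~ 4·x.
The limit of the ratio is 1/4.

Final answer: 1/4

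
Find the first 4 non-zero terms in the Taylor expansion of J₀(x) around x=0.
-x^6/2304 + x^4/64 - x^2/4 + 1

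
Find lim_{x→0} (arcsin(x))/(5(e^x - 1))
Both numerator and denominator → 0 as x → 0; this is a 0/0 indeterminate form.
Expand each to leading order near x = 0: numerator ~ x, denominator ~ 5·x.
The limit of the ratio is 1/5.

Final answer: 1/5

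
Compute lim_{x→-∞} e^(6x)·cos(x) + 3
Evaluate the dominant behaviour as x → -∞; each term tends to a finite value or vanishes.
Limit = 3.

Final answer: 3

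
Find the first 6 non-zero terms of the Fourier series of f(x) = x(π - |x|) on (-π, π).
8·sin(x)/π + 8·sin(3·x)/(27·π) + 8·sin(5·x)/(125·π) + 8·sin(7·x)/(343·π) + 8·sin(9·x)/(729·π) + 8·sin(11·x)/(1331·π)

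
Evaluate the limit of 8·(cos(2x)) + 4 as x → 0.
Direct substitution at x = 0 gives 12.

Final answer: 12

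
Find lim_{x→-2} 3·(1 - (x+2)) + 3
Direct substitution at x = -2 gives 6.

Final answer: 6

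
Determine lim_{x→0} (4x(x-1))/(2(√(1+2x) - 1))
Both numerator and denominator → 0 as x → 0; this is a 0/0 indeterminate form.
Expand each to leading order near x = 0: numerator ~ -4·x, denominator ~ 2·x.
The limit of the ratio is -2.

Final answer: -2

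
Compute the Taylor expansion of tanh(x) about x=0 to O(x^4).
-x^3/3 + x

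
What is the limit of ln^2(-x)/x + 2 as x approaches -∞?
The quotient is an ∞/∞ indeterminate form as x → -∞.
Compare growth rates of the dominant terms (exponentials ≫ polynomials ≫ logarithms), or apply L'Hôpital's rule; the quotient → 0.
Adding the constant: 0 + 2 = 2. Limit = 2.

Final answer: 2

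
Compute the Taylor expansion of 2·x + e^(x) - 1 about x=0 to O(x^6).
x^5/120 + x^4/24 + x^3/6 + x^2/2 + 3·x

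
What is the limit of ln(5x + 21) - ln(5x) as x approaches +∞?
This is an ∞ − ∞ indeterminate form.
Combine the logarithms: ln(5x+21) − ln(5x) = ln((5x+21)/(5x)) = ln(1 + 21/(5x)) → ln(1) = 0.
Limit = 0.

Final answer: 0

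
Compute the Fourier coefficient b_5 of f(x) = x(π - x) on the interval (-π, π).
b_5 = (1/π) ∫_{-π}^{π} f(x)·sin(5x) dx.
Evaluate the integral (use parity and integration by parts as needed): b_5 = 2·π/5.

Final answer: 2·π/5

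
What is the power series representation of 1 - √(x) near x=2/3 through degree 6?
-√(6)/3 + 1 - √(6)·(x - 2/3)/4 + 3·√(6)·(x - 2/3)^2/32 - 9·√(6)·(x - 2/3)^3/128 + 135·√(6)·(x - 2/3)^4/2048 - 567·√(6)·(x - 2/3)^5/8192 + 5103·√(6)·(x - 2/3)^6/65536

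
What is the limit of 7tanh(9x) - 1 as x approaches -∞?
Evaluate the dominant behaviour as x → -∞; each term tends to a finite value or vanishes.
Limit = -8.

Final answer: -8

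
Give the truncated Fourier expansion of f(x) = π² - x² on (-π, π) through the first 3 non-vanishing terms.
4·cos(x) - cos(2·x) + 2·π^2/3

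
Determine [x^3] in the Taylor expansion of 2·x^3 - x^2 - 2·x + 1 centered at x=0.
Expand to order 3: 2·x^3 - x^2 - 2·x + 1 = 2·x^3 - x^2 - 2·x + 1 + O(x^4).
The coefficient of x^3 is 2.

Final answer: 2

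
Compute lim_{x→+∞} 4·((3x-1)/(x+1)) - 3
Evaluate the dominant behaviour as x → +∞; each term tends to a finite value or vanishes.
Limit = 9.

Final answer: 9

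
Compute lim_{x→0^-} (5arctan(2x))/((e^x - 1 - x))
Both numerator and denominator → 0 as x → 0^-; this is a 0/0 indeterminate form.
Expand each to leading order near x = 0: numerator ~ 10·x, denominator ~ x^2/2.
The limit of the ratio is -∞.

Final answer: -∞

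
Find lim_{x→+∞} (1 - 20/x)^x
As x → +∞: this is the defining limit (1 - 20/x)^x → e^(-20).
Limit = e^(-20).

Final answer: e^(-20)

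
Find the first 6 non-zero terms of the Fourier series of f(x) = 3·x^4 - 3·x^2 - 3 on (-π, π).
(156 - 24·π^2)·cos(x) + (-12 + 6·π^2)·cos(2·x) + (28/9 - 8·π^2/3)·cos(3·x) + (-21/16 + 3·π^2/2)·cos(4·x) + (444/625 - 24·π^2/25)·cos(5·x) - π^2 - 3 + 3·π^4/5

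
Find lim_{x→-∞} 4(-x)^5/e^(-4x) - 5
The quotient is an ∞/∞ indeterminate form as x → -∞.
Compare growth rates of the dominant terms (exponentials ≫ polynomials ≫ logarithms), or apply L'Hôpital's rule; the quotient → 0.
Adding the constant: 0 - 5 = -5. Limit = -5.

Final answer: -5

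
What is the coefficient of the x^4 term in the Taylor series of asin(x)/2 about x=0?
Expand to order 4: asin(x)/2 = x^3/12 + x/2 + O(x^5).
The coefficient of x^4 is 0.

Final answer: 0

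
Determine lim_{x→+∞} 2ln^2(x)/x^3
This is an ∞/∞ indeterminate form as x → +∞.
The polynomial denominator x^3 dominates the logarithmic numerator (any positive power of x ≫ ln^2(x) as x → ∞), so the quotient → 0.
Limit = 0.

Final answer: 0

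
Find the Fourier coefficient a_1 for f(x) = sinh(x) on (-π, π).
a_1 = (1/π) ∫_{-π}^{π} f(x)·cos(1x) dx.
Evaluate the integral (use parity and integration by parts as needed): a_1 = 0.

Final answer: 0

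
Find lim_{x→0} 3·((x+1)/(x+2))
Direct substitution at x = 0 gives 3/2.

Final answer: 3/2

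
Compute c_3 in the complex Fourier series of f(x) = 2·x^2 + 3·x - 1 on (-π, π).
Compute the real Fourier coefficients first: a_3 = -8/9, b_3 = 2.
Then c_3 = (a_3 − i·b_3)/2 = -4/9 - i.

Final answer: -4/9 - i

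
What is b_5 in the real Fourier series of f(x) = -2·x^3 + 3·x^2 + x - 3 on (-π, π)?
b_5 = (1/π) ∫_{-π}^{π} f(x)·sin(5x) dx.
Evaluate the integral (use parity and integration by parts as needed): b_5 = 74/125 - 4·π^2/5.

Final answer: 74/125 - 4·π^2/5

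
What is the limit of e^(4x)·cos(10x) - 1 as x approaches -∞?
Evaluate the dominant behaviour as x → -∞; each term tends to a finite value or vanishes.
Limit = -1.

Final answer: -1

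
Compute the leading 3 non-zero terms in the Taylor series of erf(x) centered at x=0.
x^5/(5·√(π)) - 2·x^3/(3·√(π)) + 2·x/√(π)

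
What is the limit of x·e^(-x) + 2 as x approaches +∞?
Evaluate the dominant behaviour as x → +∞; each term tends to a finite value or vanishes.
Limit = 2.

Final answer: 2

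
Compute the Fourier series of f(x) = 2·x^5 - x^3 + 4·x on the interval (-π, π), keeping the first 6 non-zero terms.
(-82·π^2 + 4·π^4 + 500)·sin(x) + (-2·π^4 - 41/2 + 11·π^2)·sin(2·x) + (-98·π^2/27 + 412/81 + 4·π^4/3)·sin(3·x) + (-π^4 - 85/32 + 7·π^2/4)·sin(4·x) + (-26·π^2/25 + 1156/625 + 4·π^4/5)·sin(5·x) + (-2·π^4/3 - 235/162 + 19·π^2/27)·sin(6·x)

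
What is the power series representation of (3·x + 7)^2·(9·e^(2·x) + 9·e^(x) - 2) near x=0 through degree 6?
16091·x^6/80 + 20421·x^5/40 + 8655·x^4/8 + 3699·x^3/2 + 4761·x^2/2 + 1995·x + 784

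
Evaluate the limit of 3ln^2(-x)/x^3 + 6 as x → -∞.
The quotient is an ∞/∞ indeterminate form as x → -∞.
Compare growth rates of the dominant terms (exponentials ≫ polynomials ≫ logarithms), or apply L'Hôpital's rule; the quotient → 0.
Adding the constant: 0 + 6 = 6. Limit = 6.

Final answer: 6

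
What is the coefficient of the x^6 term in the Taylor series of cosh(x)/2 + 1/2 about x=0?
Expand to order 6: cosh(x)/2 + 1/2 = x^6/1440 + x^4/48 + x^2/4 + 1 + O(x^7).
The coefficient of x^6 is 1/1440.

Final answer: 1/1440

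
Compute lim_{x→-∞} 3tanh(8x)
Evaluate the dominant behaviour as x → -∞; each term tends to a finite value or vanishes.
Limit = -3.

Final answer: -3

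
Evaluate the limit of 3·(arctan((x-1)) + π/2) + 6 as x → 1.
Direct substitution at x = 1 gives 3·π/2 + 6.

Final answer: 3·π/2 + 6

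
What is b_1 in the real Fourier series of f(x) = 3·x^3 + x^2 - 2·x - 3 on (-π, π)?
b_1 = (1/π) ∫_{-π}^{π} f(x)·sin(1x) dx.
Evaluate the integral (use parity and integration by parts as needed): b_1 = -40 + 6·π^2.

Final answer: -40 + 6·π^2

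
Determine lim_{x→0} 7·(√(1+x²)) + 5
Direct substitution at x = 0 gives 12.

Final answer: 12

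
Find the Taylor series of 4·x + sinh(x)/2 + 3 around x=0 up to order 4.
x^3/12 + 9·x/2 + 3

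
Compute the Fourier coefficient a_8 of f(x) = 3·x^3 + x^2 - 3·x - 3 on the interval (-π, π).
a_8 = (1/π) ∫_{-π}^{π} f(x)·cos(8x) dx.
Evaluate the integral (use parity and integration by parts as needed): a_8 = 1/16.

Final answer: 1/16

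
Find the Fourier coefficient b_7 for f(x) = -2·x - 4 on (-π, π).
b_7 = (1/π) ∫_{-π}^{π} f(x)·sin(7x) dx.
Evaluate the integral (use parity and integration by parts as needed): b_7 = -4/7.

Final answer: -4/7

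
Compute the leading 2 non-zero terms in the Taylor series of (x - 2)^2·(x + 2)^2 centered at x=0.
16 - 8·x^2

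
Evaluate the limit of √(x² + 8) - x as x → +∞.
This is an ∞ − ∞ indeterminate form.
Multiply and divide by the conjugate √(x²+8) + x; the x² terms cancel, leaving 8/(√(x²+8)+x) → 0.
Limit = 0.

Final answer: 0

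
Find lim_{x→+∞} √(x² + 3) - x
This is an ∞ − ∞ indeterminate form.
Multiply and divide by the conjugate √(x²+3) + x; the x² terms cancel, leaving 3/(√(x²+3)+x) → 0.
Limit = 0.

Final answer: 0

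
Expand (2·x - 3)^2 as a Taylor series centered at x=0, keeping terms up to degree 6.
4·x^2 - 12·x + 9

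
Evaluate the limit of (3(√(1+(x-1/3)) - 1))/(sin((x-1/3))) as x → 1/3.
Both numerator and denominator → 0 as x → 1/3; this is a 0/0 indeterminate form.
Expand each to leading order near x = 1/3: numerator ~ 3·(x - 1/3)/2, denominator ~ (x - 1/3).
The limit of the ratio is 3/2.

Final answer: 3/2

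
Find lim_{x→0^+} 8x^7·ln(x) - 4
The product is a 0·∞ indeterminate form at x → 0⁺.
Rewrite the product as 8·ln(x) / x^(-7) and apply L'Hôpital, or use the standard hierarchy x^(-7) ≫ |ln x| as x → 0⁺.
The indeterminate product → 0, so the limit = -4.

Final answer: -4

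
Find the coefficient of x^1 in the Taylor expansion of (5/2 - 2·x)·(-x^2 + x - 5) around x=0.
Expand to order 1: (5/2 - 2·x)·(-x^2 + x - 5) = 25·x/2 - 25/2 + O(x^2).
The coefficient of x^1 is 25/2.

Final answer: 25/2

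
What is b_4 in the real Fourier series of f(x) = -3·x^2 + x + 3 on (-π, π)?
b_4 = (1/π) ∫_{-π}^{π} f(x)·sin(4x) dx.
Evaluate the integral (use parity and integration by parts as needed): b_4 = -1/2.

Final answer: -1/2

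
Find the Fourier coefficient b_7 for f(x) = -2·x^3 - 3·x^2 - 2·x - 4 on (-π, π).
b_7 = (1/π) ∫_{-π}^{π} f(x)·sin(7x) dx.
Evaluate the integral (use parity and integration by parts as needed): b_7 = -4·π^2/7 - 172/343.

Final answer: -4·π^2/7 - 172/343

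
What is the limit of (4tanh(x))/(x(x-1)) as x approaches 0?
Both numerator and denominator → 0 as x → 0; this is a 0/0 indeterminate form.
Expand each to leading order near x = 0: numerator ~ 4·x, denominator ~ -x.
The limit of the ratio is -4.

Final answer: -4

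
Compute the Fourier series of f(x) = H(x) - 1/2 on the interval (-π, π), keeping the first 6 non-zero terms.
2·sin(x)/π + 2·sin(3·x)/(3·π) + 2·sin(5·x)/(5·π) + 2·sin(7·x)/(7·π) + 2·sin(9·x)/(9·π) + 2·sin(11·x)/(11·π)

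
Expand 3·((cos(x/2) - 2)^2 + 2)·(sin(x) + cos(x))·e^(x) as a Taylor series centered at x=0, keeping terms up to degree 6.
-751·x^6/3840 - 43·x^5/80 - 23·x^4/32 + 3·x^3/2 + 39·x^2/4 + 18·x + 9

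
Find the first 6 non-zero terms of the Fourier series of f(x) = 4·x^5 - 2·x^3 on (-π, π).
(-164·π^2 + 8·π^4 + 984)·sin(x) + (-4·π^4 - 33 + 22·π^2)·sin(2·x) + (-196·π^2/27 + 392/81 + 8·π^4/3)·sin(3·x) + (-2·π^4 - 21/16 + 7·π^2/2)·sin(4·x) + (-52·π^2/25 + 312/625 + 8·π^4/5)·sin(5·x) + (-4·π^4/3 - 19/81 + 38·π^2/27)·sin(6·x)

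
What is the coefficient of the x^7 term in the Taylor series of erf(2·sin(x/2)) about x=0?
Expand to order 7: erf(2·sin(x/2)) = -1681·x^7/(17920·√(π)) + 91·x^5/(320·√(π)) - 3·x^3/(4·√(π)) + 2·x/√(π) + O(x^8).
The coefficient of x^7 is -1681/(17920·√(π)).

Final answer: -1681/(17920·√(π))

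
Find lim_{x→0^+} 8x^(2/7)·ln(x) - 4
The product is a 0·∞ indeterminate form at x → 0⁺.
Rewrite the product as 8·ln(x) / x^(-2/7) and apply L'Hôpital, or use the standard hierarchy x^(-2/7) ≫ |ln x| as x → 0⁺.
The indeterminate product → 0, so the limit = -4.

Final answer: -4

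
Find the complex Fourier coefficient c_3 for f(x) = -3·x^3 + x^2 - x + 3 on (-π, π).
Compute the real Fourier coefficients first: a_3 = -4/9, b_3 = 2/3 - 2·π^2.
Then c_3 = (a_3 − i·b_3)/2 = -2/9 - i/3 + i·π^2.

Final answer: -2/9 - i/3 + i·π^2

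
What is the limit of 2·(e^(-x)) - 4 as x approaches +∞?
Evaluate the dominant behaviour as x → +∞; each term tends to a finite value or vanishes.
Limit = -4.

Final answer: -4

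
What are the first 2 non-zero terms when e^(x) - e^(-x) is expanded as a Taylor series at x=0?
x^3/3 + 2·x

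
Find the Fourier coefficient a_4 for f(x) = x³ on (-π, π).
a_4 = (1/π) ∫_{-π}^{π} f(x)·cos(4x) dx.
Evaluate the integral (use parity and integration by parts as needed): a_4 = 0.

Final answer: 0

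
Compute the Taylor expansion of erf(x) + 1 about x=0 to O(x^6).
x^5/(5·√(π)) - 2·x^3/(3·√(π)) + 2·x/√(π) + 1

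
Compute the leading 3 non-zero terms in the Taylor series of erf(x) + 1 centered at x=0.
-2·x^3/(3·√(π)) + 2·x/√(π) + 1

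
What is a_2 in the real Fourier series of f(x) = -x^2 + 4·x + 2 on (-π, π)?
a_2 = (1/π) ∫_{-π}^{π} f(x)·cos(2x) dx.
Evaluate the integral (use parity and integration by parts as needed): a_2 = -1.

Final answer: -1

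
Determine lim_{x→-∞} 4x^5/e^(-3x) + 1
The quotient is an ∞/∞ indeterminate form as x → -∞.
Compare growth rates of the dominant terms (exponentials ≫ polynomials ≫ logarithms), or apply L'Hôpital's rule; the quotient → 0.
Adding the constant: 0 + 1 = 1. Limit = 1.

Final answer: 1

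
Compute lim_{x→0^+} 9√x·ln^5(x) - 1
The product is a 0·∞ indeterminate form at x → 0⁺.
Rewrite the product as 9·ln^5(x) / x^(-1/2) and apply L'Hôpital, or use the standard hierarchy x^(-1/2) ≫ |ln x|^5 as x → 0⁺.
The indeterminate product → 0, so the limit = -1.

Final answer: -1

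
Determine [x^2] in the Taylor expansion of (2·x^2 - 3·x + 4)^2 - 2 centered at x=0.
Expand to order 2: (2·x^2 - 3·x + 4)^2 - 2 = 25·x^2 - 24·x + 14 + O(x^3).
The coefficient of x^2 is 25.

Final answer: 25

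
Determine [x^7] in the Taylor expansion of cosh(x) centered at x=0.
Expand to order 7: cosh(x) = x^6/720 + x^4/24 + x^2/2 + 1 + O(x^8).
The coefficient of x^7 is 0.

Final answer: 0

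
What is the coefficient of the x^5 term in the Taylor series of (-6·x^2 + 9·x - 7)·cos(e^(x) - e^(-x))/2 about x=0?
0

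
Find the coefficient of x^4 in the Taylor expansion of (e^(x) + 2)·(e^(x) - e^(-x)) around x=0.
Expand to order 4: (e^(x) + 2)·(e^(x) - e^(-x)) = 2·x^4/3 + 2·x^3 + 2·x^2 + 6·x + O(x^5).
The coefficient of x^4 is 2/3.

Final answer: 2/3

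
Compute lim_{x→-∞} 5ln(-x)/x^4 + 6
The quotient is an ∞/∞ indeterminate form as x → -∞.
Compare growth rates of the dominant terms (exponentials ≫ polynomials ≫ logarithms), or apply L'Hôpital's rule; the quotient → 0.
Adding the constant: 0 + 6 = 6. Limit = 6.

Final answer: 6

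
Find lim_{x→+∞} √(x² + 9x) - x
This is an ∞ − ∞ indeterminate form.
Multiply and divide by the conjugate √(x²+9x) + x; the x² terms cancel, leaving (9x)/(√(x²+9x)+x) → 9/2.
Limit = 9/2.

Final answer: 9/2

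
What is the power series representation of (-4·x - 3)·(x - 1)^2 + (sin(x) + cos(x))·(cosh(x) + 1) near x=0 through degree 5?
-x^5/40 - x^4/8 - 23·x^3/6 + 9·x^2/2 + 4·x - 1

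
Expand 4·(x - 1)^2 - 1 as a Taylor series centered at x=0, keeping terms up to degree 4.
4·x^2 - 8·x + 3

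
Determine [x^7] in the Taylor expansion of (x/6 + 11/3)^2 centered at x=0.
Expand to order 7: (x/6 + 11/3)^2 = x^2/36 + 11·x/9 + 121/9 + O(x^8).
The coefficient of x^7 is 0.

Final answer: 0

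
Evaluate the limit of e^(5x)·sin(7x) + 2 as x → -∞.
Evaluate the dominant behaviour as x → -∞; each term tends to a finite value or vanishes.
Limit = 2.

Final answer: 2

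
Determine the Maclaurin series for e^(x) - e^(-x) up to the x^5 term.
x^5/60 + x^3/3 + 2·x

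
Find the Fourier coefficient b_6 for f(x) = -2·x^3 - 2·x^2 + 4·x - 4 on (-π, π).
b_6 = (1/π) ∫_{-π}^{π} f(x)·sin(6x) dx.
Evaluate the integral (use parity and integration by parts as needed): b_6 = -13/9 + 2·π^2/3.

Final answer: -13/9 + 2·π^2/3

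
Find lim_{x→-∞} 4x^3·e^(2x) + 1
The product is a 0·∞ indeterminate form at x → -∞.
Rewrite the product as 4x^3 / e^(-2x) (an ∞/∞ form) and apply L'Hôpital, or use the standard hierarchy e^(2|x|) ≫ |x^3| as x → -∞.
The indeterminate product → 0, so the limit = 1.

Final answer: 1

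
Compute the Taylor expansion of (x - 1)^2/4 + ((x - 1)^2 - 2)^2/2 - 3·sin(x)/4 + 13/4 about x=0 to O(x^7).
-x^5/160 + x^4/2 - 15·x^3/8 + 5·x^2/4 + 3·x/4 + 4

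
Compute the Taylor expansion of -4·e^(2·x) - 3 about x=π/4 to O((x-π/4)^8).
-4·e^(π/2) - 3 - 8·e^(π/2)·(x - π/4) - 8·e^(π/2)·(x - π/4)^2 - 16·e^(π/2)·(x - π/4)^3/3 - 8·e^(π/2)·(x - π/4)^4/3 - 16·e^(π/2)·(x - π/4)^5/15 - 16·e^(π/2)·(x - π/4)^6/45 - 32·e^(π/2)·(x - π/4)^7/315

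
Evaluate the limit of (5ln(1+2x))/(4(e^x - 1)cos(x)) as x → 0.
Both numerator and denominator → 0 as x → 0; this is a 0/0 indeterminate form.
Expand each to leading order near x = 0: numerator ~ 10·x, denominator ~ 4·x.
The limit of the ratio is 5/2.

Final answer: 5/2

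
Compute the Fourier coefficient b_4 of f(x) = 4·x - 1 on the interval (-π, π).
b_4 = (1/π) ∫_{-π}^{π} f(x)·sin(4x) dx.
Evaluate the integral (use parity and integration by parts as needed): b_4 = -2.

Final answer: -2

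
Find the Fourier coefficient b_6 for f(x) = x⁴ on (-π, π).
b_6 = (1/π) ∫_{-π}^{π} f(x)·sin(6x) dx.
Evaluate the integral (use parity and integration by parts as needed): b_6 = 0.

Final answer: 0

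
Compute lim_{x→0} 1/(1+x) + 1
Direct substitution at x = 0 gives 2.

Final answer: 2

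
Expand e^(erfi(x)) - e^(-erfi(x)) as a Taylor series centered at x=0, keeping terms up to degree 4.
x^3·(8/(3·π^(3/2)) + 4/(3·√(π))) + 4·x/√(π)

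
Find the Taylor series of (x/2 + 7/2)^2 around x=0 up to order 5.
x^2/4 + 7·x/2 + 49/4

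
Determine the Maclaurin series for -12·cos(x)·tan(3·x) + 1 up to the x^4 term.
-90·x^3 - 36·x + 1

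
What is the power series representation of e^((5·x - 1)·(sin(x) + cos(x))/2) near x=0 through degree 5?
1243·x^5·e^(-1/2)/240 + 689·x^4·e^(-1/2)/96 + 17·x^3·e^(-1/2)/3 + 19·x^2·e^(-1/2)/4 + 2·x·e^(-1/2) + e^(-1/2)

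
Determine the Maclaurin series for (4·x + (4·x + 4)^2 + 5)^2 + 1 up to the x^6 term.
256·x^4 + 1152·x^3 + 1968·x^2 + 1512·x + 442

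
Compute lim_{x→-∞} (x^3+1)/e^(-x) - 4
The quotient is an ∞/∞ indeterminate form as x → -∞.
Compare growth rates of the dominant terms (exponentials ≫ polynomials ≫ logarithms), or apply L'Hôpital's rule; the quotient → 0.
Adding the constant: 0 - 4 = -4. Limit = -4.

Final answer: -4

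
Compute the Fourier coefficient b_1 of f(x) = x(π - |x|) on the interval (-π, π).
b_1 = (1/π) ∫_{-π}^{π} f(x)·sin(1x) dx.
Evaluate the integral (use parity and integration by parts as needed): b_1 = 8/π.

Final answer: 8/π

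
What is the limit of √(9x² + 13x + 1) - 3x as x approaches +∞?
As x → +∞: multiply by the conjugate to get (13x+1)/(√(9x²+13x+1)+3x); the denominator ~ 6x, so the limit is 13/6.
Limit = 13/6.

Final answer: 13/6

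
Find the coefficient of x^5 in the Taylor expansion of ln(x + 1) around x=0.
Expand to order 5: ln(x + 1) = x^5/5 - x^4/4 + x^3/3 - x^2/2 + x + O(x^6).
The coefficient of x^5 is 1/5.

Final answer: 1/5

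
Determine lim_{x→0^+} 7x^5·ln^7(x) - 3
The product is a 0·∞ indeterminate form at x → 0⁺.
Rewrite the product as 7·ln^7(x) / x^(-5) and apply L'Hôpital, or use the standard hierarchy x^(-5) ≫ |ln x|^7 as x → 0⁺.
The indeterminate product → 0, so the limit = -3.

Final answer: -3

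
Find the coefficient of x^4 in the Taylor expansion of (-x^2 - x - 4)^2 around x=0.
Expand to order 4: (-x^2 - x - 4)^2 = x^4 + 2·x^3 + 9·x^2 + 8·x + 16 + O(x^5).
The coefficient of x^4 is 1.

Final answer: 1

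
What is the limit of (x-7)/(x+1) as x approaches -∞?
Evaluate the dominant behaviour as x → -∞; each term tends to a finite value or vanishes.
Limit = 1.

Final answer: 1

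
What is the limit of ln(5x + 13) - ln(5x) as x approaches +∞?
This is an ∞ − ∞ indeterminate form.
Combine the logarithms: ln(5x+13) − ln(5x) = ln((5x+13)/(5x)) = ln(1 + 13/(5x)) → ln(1) = 0.
Limit = 0.

Final answer: 0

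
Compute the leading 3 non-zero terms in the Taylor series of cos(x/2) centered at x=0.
x^4/384 - x^2/8 + 1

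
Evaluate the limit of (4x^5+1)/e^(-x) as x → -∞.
This is an ∞/∞ indeterminate form as x → -∞.
Compare growth rates of the dominant terms (exponentials ≫ polynomials ≫ logarithms), or apply L'Hôpital's rule; the quotient → 0.
Limit = 0.

Final answer: 0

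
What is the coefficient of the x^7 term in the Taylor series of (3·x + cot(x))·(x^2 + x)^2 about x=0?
Expand to order 7: (3·x + cot(x))·(x^2 + x)^2 = -23·x^7/945 - 2·x^6/45 + 119·x^5/45 + 16·x^4/3 + 11·x^3/3 + 2·x^2 + x + O(x^8).
The coefficient of x^7 is -23/945.

Final answer: -23/945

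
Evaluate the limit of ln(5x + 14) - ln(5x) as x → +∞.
This is an ∞ − ∞ indeterminate form.
Combine the logarithms: ln(5x+14) − ln(5x) = ln((5x+14)/(5x)) = ln(1 + 14/(5x)) → ln(1) = 0.
Limit = 0.

Final answer: 0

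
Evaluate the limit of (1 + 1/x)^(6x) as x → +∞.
As x → +∞: write (1 + 1/x)^(6x) = ((1 + 1/x)^x)^6 → (e^1)^6 = e^6.
Limit = e^(6).

Final answer: e^(6)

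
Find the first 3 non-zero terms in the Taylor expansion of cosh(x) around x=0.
x^4/24 + x^2/2 + 1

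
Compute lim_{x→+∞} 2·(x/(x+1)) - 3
Evaluate the dominant behaviour as x → +∞; each term tends to a finite value or vanishes.
Limit = -1.

Final answer: -1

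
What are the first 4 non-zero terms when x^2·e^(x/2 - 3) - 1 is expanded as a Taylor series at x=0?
x^4·e^(-3)/8 + x^3·e^(-3)/2 + x^2·e^(-3) - 1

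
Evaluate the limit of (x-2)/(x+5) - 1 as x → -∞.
Evaluate the dominant behaviour as x → -∞; each term tends to a finite value or vanishes.
Limit = 0.

Final answer: 0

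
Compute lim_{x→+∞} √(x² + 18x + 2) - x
This is an ∞ − ∞ indeterminate form.
Multiply and divide by the conjugate √(x²+18x + 2) + x; the x² terms cancel, leaving (18x + 2)/(√(x²+18x + 2)+x) → 18/2 = 9.
Limit = 9.

Final answer: 9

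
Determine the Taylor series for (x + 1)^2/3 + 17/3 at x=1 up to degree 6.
7 + 4·(x - 1)/3 + (x - 1)^2/3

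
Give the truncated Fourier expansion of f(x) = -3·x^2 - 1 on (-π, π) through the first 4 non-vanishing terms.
12·cos(x) - 3·cos(2·x) + 4·cos(3·x)/3 - π^2 - 1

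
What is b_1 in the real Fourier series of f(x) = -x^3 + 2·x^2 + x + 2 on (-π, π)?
b_1 = (1/π) ∫_{-π}^{π} f(x)·sin(1x) dx.
Evaluate the integral (use parity and integration by parts as needed): b_1 = 14 - 2·π^2.

Final answer: 14 - 2·π^2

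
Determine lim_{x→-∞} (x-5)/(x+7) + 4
Evaluate the dominant behaviour as x → -∞; each term tends to a finite value or vanishes.
Limit = 5.

Final answer: 5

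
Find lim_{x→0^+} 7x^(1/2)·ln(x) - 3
The product is a 0·∞ indeterminate form at x → 0⁺.
Rewrite the product as 7·ln(x) / x^(-1/2) and apply L'Hôpital, or use the standard hierarchy x^(-1/2) ≫ |ln x| as x → 0⁺.
The indeterminate product → 0, so the limit = -3.

Final answer: -3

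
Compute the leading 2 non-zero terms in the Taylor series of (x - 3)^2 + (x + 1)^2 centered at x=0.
10 - 4·x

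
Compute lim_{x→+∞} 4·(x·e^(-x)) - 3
Evaluate the dominant behaviour as x → +∞; each term tends to a finite value or vanishes.
Limit = -3.

Final answer: -3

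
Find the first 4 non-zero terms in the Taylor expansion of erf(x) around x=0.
-x^7/(21·√(π)) + x^5/(5·√(π)) - 2·x^3/(3·√(π)) + 2·x/√(π)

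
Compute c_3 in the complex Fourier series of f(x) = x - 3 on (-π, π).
Compute the real Fourier coefficients first: a_3 = 0, b_3 = 2/3.
Then c_3 = (a_3 − i·b_3)/2 = -i/3.

Final answer: -i/3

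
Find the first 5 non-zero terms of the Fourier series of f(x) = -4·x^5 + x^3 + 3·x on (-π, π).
(-966 - 8·π^4 + 162·π^2)·sin(x) + (-21·π^2 + 57/2 + 4·π^4)·sin(2·x) + (-8·π^4/3 - 194/81 + 178·π^2/27)·sin(3·x) + (-3·π^2 - 3/8 + 2·π^4)·sin(4·x) + (-8·π^4/5 + 498/625 + 42·π^2/25)·sin(5·x)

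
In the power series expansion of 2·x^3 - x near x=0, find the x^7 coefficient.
Expand to order 7: 2·x^3 - x = 2·x^3 - x + O(x^8).
The coefficient of x^7 is 0.

Final answer: 0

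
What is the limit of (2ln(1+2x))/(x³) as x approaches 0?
Both numerator and denominator → 0 as x → 0; this is a 0/0 indeterminate form.
Expand each to leading order near x = 0: numerator ~ 4·x, denominator ~ x^3.
The limit of the ratio is ∞.

Final answer: ∞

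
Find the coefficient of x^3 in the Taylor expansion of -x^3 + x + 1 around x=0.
Expand to order 3: -x^3 + x + 1 = -x^3 + x + 1 + O(x^4).
The coefficient of x^3 is -1.

Final answer: -1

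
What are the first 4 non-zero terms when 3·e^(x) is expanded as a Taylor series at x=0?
x^3/2 + 3·x^2/2 + 3·x + 3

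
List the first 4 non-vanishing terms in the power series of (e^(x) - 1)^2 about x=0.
x^5/4 + 7·x^4/12 + x^3 + x^2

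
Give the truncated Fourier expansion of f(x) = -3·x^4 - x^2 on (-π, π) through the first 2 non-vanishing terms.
(-140 + 24·π^2)·cos(x) - 3·π^4/5 - π^2/3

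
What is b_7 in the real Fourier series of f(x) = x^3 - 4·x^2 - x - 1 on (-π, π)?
b_7 = (1/π) ∫_{-π}^{π} f(x)·sin(7x) dx.
Evaluate the integral (use parity and integration by parts as needed): b_7 = -110/343 + 2·π^2/7.

Final answer: -110/343 + 2·π^2/7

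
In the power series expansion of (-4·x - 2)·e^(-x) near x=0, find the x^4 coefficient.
Expand to order 4: (-4·x - 2)·e^(-x) = 7·x^4/12 - 5·x^3/3 + 3·x^2 - 2·x - 2 + O(x^5).
The coefficient of x^4 is 7/12.

Final answer: 7/12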